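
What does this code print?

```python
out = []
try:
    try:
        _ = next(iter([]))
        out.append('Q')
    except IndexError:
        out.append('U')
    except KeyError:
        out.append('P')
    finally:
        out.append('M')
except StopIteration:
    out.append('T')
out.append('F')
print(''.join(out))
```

Execution trace: 'M' (finally) → 'T' (outer except StopIteration) → 'F' (after the try/except). Output: MTF

Answer: MTF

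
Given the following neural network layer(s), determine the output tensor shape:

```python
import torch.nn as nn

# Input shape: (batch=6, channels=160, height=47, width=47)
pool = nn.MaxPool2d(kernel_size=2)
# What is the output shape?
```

Input: (6, 160, 47, 47) -> Output: (6, 160, 23, 23)

Answer: (6, 160, 23, 23)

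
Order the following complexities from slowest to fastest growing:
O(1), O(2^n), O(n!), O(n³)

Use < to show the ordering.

Ordered by growth rate: O(1) < O(n³) < O(2^n) < O(n!)

Answer: O(1) < O(n³) < O(2^n) < O(n!)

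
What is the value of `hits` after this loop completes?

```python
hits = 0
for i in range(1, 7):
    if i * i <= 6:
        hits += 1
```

Count numbers where i² ≤ 6
`hits` takes the values: 0 → 1 → 2

Answer: 2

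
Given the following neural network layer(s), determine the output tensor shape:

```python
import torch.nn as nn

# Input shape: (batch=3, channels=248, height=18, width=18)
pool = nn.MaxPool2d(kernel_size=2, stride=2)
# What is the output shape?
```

Input: (3, 248, 18, 18) -> Output: (3, 248, 9, 9)

Answer: (3, 248, 9, 9)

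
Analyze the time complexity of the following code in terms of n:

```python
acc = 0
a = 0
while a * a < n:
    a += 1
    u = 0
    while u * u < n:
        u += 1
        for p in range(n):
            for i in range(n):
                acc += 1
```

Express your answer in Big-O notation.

Each loop level contributes: √n × √n × n × n. Multiplying the contributions gives O(n^3).

Answer: O(n^3)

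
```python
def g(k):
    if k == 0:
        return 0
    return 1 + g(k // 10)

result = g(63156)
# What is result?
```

Count of digits of 63156: 5

Answer: 5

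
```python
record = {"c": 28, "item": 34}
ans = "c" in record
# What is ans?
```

Trace:
`record = {"c": 28, "item": 34}` → record = {'c': 28, 'item': 34}
`ans = "c" in record` → ans = True
So ans = True

Answer: True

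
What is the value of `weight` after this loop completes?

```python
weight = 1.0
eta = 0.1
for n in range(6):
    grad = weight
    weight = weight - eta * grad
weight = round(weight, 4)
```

Gradient descent: w = 1.0 * (1 - 0.1)^6
`weight` takes the values: 1.0 → 0.9 → 0.81 → 0.729 → 0.6561 → 0.59049 → 0.531441 → 0.5314

Answer: 0.5314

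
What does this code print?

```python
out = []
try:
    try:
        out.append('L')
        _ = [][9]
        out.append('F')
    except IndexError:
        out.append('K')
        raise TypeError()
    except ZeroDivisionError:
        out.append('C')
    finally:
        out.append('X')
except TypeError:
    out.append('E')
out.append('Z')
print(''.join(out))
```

Execution trace: 'L' (inner try body) → 'K' (inner except IndexError) → 'X' (inner finally) → 'E' (outer except TypeError) → 'Z' (after the try/except). Output: LKXEZ

Answer: LKXEZ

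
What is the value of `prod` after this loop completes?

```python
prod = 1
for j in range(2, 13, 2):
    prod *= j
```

Product of even numbers 2 to 12
`prod` takes the values: 1 → 2 → 8 → 48 → 384 → 3840 → 46080

Answer: 46080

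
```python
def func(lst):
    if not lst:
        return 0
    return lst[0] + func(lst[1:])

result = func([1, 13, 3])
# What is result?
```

1 + 13 + 3 + 0 = 17

Answer: 17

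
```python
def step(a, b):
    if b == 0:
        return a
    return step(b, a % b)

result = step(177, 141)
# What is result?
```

step(177, 141) -> step(141, 36) -> step(36, 33) -> step(33, 3) -> step(3, 0) -> 3

Answer: 3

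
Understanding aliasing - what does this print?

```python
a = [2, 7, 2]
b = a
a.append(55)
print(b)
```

Key concept: basic list aliasing.
Step by step:
`a = [2, 7, 2]` → a = [2, 7, 2]
`b = a` → b = [2, 7, 2] (same object as a)
`a.append(55)` → a = [2, 7, 2, 55] (same object as b); b = [2, 7, 2, 55] (same object as a)
`print(b)` → prints [2, 7, 2, 55]

Answer: [2, 7, 2, 55]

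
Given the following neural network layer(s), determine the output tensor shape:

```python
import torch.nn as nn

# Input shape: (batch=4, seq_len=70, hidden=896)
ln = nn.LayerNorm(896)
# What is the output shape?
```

Input: (4, 70, 896) -> Output: (4, 70, 896)

Answer: (4, 70, 896)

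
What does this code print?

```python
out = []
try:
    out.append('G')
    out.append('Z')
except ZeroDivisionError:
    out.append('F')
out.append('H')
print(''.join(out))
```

Execution trace: 'G' (try body) → 'Z' (try body, no exception) → 'H' (after the try/except). Output: GZH

Answer: GZH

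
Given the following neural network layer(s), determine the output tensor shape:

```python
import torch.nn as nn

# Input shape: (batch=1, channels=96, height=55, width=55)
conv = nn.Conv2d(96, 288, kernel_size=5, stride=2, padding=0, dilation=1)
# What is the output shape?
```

Input: (1, 96, 55, 55) -> Output: (1, 288, 26, 26)

Answer: (1, 288, 26, 26)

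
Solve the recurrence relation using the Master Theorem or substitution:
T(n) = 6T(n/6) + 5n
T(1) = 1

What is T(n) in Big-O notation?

By Master Theorem: a=6, b=6, f(n)=5n. Since log_6(6) = 1 and f(n) = Θ(n^1), Case 2 applies. T(n) = O(n log n).

Answer: O(n log n)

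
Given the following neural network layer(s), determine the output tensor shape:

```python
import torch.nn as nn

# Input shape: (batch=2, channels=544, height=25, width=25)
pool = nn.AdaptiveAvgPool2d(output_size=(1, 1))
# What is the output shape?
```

Input: (2, 544, 25, 25) -> Output: (2, 544, 1, 1)

Answer: (2, 544, 1, 1)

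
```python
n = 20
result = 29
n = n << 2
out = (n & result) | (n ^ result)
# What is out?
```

Trace:
`n = 20` → n = 20
`result = 29` → result = 29
`n = n << 2` → n = 80
`out = (n & result) | (n ^ result)` → out = 93
So out = 93

Answer: 93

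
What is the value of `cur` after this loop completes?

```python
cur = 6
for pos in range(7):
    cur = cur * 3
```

Multiply by 3, 7 times: 6 * 3^7 = 13122
`cur` takes the values: 6 → 18 → 54 → 162 → 486 → 1458 → 4374 → 13122

Answer: 13122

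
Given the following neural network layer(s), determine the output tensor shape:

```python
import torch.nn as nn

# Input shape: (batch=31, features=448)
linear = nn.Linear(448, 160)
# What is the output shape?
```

Input: (31, 448) -> Output: (31, 160)

Answer: (31, 160)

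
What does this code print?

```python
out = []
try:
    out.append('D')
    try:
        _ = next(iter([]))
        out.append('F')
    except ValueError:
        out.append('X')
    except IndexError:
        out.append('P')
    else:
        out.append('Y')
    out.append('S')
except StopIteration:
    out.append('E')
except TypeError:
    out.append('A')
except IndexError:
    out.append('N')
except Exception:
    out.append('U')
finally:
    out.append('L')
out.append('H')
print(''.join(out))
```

Execution trace: 'D' (try body) → 'E' (except StopIteration) → 'L' (finally) → 'H' (after the try/except). Output: DELH

Answer: DELH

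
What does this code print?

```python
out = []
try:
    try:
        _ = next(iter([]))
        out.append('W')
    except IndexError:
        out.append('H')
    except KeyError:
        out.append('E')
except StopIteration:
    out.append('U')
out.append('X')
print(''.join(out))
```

Execution trace: 'U' (outer except StopIteration) → 'X' (after the try/except). Output: UX

Answer: UX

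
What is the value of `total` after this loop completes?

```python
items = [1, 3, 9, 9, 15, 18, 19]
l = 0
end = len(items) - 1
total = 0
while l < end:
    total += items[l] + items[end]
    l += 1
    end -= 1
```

Sum of pairs from ends
`total` takes the values: 0 → 20 → 41 → 65

Answer: 65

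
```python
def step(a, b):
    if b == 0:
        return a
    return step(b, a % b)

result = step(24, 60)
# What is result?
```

step(24, 60) -> step(60, 24) -> step(24, 12) -> step(12, 0) -> 12

Answer: 12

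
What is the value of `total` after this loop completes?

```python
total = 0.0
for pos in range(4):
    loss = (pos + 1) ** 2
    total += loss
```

Sum of squared losses 1² + 2² + ... + 4²
`total` takes the values: 0.0 → 1.0 → 5.0 → 14.0 → 30.0

Answer: 30.0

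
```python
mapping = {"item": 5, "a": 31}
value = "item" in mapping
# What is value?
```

Trace:
`mapping = {"item": 5, "a": 31}` → mapping = {'item': 5, 'a': 31}
`value = "item" in mapping` → value = True
So value = True

Answer: True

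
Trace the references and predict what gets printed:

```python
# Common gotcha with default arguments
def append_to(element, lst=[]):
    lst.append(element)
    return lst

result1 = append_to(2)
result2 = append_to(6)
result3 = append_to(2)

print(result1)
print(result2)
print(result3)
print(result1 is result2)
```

Key concept: mutable default argument gotcha.
Step by step:
`result1 = append_to(2)` → result1 = [2]
`result2 = append_to(6)` → result1 = [2, 6] (same object as result2); result2 = [2, 6] (same object as result1)
`result3 = append_to(2)` → result1 = [2, 6, 2] (same object as result2, result3); result2 = [2, 6, 2] (same object as result1, result3); result3 = [2, 6, 2] (same object as result1, result2)
`print(result1)` → prints [2, 6, 2]
`print(result2)` → prints [2, 6, 2]
`print(result3)` → prints [2, 6, 2]
`print(result1 is result2)` → prints True

Answer:
[2, 6, 2]
[2, 6, 2]
[2, 6, 2]
True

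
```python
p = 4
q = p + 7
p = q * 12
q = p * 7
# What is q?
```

Trace:
`p = 4` → p = 4
`q = p + 7` → q = 11
`p = q * 12` → p = 132
`q = p * 7` → q = 924
So q = 924

Answer: 924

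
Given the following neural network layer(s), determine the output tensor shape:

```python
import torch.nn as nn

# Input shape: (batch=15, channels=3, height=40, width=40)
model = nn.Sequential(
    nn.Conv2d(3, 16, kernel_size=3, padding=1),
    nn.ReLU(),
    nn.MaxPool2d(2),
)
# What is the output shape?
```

Input: (15, 3, 40, 40) -> after Conv2d: (15, 16, 40, 40) -> after ReLU: (15, 16, 40, 40) -> Output: (15, 16, 20, 20)

Answer: (15, 16, 20, 20)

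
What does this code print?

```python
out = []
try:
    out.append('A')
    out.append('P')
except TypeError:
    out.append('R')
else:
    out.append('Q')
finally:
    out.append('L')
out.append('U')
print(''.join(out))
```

Execution trace: 'A' (try body) → 'P' (try body, no exception) → 'Q' (else) → 'L' (finally) → 'U' (after the try/except). Output: APQLU

Answer: APQLU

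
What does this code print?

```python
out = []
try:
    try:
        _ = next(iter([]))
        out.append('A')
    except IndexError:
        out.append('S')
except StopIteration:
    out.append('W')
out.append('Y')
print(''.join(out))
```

Execution trace: 'W' (outer except StopIteration) → 'Y' (after the try/except). Output: WY

Answer: WY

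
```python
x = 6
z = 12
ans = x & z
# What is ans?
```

Trace:
`x = 6` → x = 6
`z = 12` → z = 12
`ans = x & z` → ans = 4
So ans = 4

Answer: 4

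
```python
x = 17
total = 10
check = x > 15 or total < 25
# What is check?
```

Trace:
`x = 17` → x = 17
`total = 10` → total = 10
`check = x > 15 or total < 25` → check = True
So check = True

Answer: True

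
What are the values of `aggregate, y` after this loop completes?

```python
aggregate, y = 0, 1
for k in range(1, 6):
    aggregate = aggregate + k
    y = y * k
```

Sum and factorial of 1 to 5
`aggregate, y` takes the values: (0, 1) → (1, 1) → (3, 1) → (3, 2) → (6, 2) → (6, 6) → (10, 6) → (10, 24) → (15, 24) → (15, 120)

Answer: 15, 120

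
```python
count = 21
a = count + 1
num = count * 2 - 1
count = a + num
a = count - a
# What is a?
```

Trace:
`count = 21` → count = 21
`a = count + 1` → a = 22
`num = count * 2 - 1` → num = 41
`count = a + num` → count = 63
`a = count - a` → a = 41
So a = 41

Answer: 41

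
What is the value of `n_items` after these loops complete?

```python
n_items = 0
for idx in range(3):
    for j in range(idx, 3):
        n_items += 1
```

Upper triangle: 3 + 2 + ... + 1
`n_items` takes the values: 0 → 1 → 2 → 3 → 4 → 5 → 6

Answer: 6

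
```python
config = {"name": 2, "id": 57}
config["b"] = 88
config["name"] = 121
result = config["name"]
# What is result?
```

Trace:
`config = {"name": 2, "id": 57}` → config = {'name': 2, 'id': 57}
`config["b"] = 88` → config = {'name': 2, 'id': 57, 'b': 88}
`config["name"] = 121` → config = {'name': 121, 'id': 57, 'b': 88}
`result = config["name"]` → result = 121
So result = 121

Answer: 121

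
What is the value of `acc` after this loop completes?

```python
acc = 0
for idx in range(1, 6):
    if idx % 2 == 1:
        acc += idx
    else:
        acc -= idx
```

Add odd, subtract even
`acc` takes the values: 0 → 1 → -1 → 2 → -2 → 3

Answer: 3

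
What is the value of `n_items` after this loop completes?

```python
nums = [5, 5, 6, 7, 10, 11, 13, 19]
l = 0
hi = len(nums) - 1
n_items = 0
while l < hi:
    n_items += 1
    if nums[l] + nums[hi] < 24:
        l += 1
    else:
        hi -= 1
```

Steps to find pair summing to 24
`n_items` takes the values: 0 → 1 → 2 → 3 → 4 → 5 → 6 → 7

Answer: 7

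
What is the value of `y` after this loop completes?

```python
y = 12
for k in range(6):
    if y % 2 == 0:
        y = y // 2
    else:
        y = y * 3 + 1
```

Collatz-style transformation from 12
`y` takes the values: 12 → 6 → 3 → 10 → 5 → 16 → 8

Answer: 8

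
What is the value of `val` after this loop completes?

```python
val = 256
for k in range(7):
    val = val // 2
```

Halve 7 times: 256 // 2^7 = 2
`val` takes the values: 256 → 128 → 64 → 32 → 16 → 8 → 4 → 2

Answer: 2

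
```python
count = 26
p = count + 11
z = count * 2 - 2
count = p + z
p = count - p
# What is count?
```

Trace:
`count = 26` → count = 26
`p = count + 11` → p = 37
`z = count * 2 - 2` → z = 50
`count = p + z` → count = 87
`p = count - p` → p = 50
So count = 87

Answer: 87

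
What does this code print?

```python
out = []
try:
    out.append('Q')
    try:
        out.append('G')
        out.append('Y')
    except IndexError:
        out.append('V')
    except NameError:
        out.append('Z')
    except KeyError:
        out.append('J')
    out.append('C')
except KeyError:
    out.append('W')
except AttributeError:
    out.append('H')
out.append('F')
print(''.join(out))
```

Execution trace: 'Q' (try body) → 'G' (inner try body) → 'Y' (inner try body, no exception) → 'C' (try body, no exception) → 'F' (after the try/except). Output: QGYCF

Answer: QGYCF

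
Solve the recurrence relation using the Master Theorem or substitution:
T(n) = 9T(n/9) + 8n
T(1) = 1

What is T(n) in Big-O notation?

By Master Theorem: a=9, b=9, f(n)=8n. Since log_9(9) = 1 and f(n) = Θ(n^1), Case 2 applies. T(n) = O(n log n).

Answer: O(n log n)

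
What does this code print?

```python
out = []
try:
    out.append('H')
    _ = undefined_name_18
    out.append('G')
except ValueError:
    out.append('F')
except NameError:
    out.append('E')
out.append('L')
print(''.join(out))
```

Execution trace: 'H' (try body) → 'E' (except NameError) → 'L' (after the try/except). Output: HEL

Answer: HEL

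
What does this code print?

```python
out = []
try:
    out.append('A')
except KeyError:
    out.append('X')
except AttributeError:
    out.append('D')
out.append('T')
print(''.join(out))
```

Execution trace: 'A' (try body, no exception) → 'T' (after the try/except). Output: AT

Answer: AT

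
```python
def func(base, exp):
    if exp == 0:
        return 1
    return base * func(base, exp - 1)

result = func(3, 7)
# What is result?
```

func(3, 7) = 3 * 3 * 3 * 3 * 3 * 3 * 3 = 2187

Answer: 2187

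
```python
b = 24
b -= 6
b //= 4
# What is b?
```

Trace:
`b = 24` → b = 24
`b -= 6` → b = 18
`b //= 4` → b = 4
So b = 4

Answer: 4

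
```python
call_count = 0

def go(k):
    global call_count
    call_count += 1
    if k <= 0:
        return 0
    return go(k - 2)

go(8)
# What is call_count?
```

Linear recursion stepping by 2: 5 calls from k=8 down to ≤0.

Answer: 5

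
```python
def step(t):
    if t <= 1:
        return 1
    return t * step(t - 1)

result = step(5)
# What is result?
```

step(5) = 5 * 4 * 3 * 2 * 1 = 120

Answer: 120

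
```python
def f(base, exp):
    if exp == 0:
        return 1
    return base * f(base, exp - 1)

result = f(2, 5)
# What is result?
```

f(2, 5) = 2 * 2 * 2 * 2 * 2 = 32

Answer: 32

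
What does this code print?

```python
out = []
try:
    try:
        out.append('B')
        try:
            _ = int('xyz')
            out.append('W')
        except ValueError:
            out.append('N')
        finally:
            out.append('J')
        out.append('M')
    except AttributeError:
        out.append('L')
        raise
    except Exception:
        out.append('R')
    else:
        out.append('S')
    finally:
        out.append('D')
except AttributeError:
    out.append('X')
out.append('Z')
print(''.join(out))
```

Execution trace: 'B' (try body) → 'N' (inner except ValueError) → 'J' (inner finally) → 'M' (try body, no exception) → 'S' (else) → 'D' (finally) → 'Z' (after the try/except). Output: BNJMSDZ

Answer: BNJMSDZ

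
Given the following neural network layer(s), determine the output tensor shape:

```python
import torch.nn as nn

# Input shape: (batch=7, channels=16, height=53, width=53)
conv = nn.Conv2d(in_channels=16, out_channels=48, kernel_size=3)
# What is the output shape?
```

Input: (7, 16, 53, 53) -> Output: (7, 48, 51, 51)

Answer: (7, 48, 51, 51)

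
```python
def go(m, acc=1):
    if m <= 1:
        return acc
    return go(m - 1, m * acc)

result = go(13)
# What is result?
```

Accumulator trace (n, acc): (13, 1) -> (12, 13) -> (11, 156) -> (10, 1716) -> (9, 17160) -> (8, 154440) -> (7, 1235520) -> (6, 8648640) -> (5, 51891840) -> (4, 259459200) -> (3, 1037836800) -> (2, 3113510400) -> (1, 6227020800) -> return 6227020800

Answer: 6227020800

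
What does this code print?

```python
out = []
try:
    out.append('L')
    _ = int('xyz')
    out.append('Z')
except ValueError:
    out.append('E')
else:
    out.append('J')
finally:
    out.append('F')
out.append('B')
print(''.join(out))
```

Execution trace: 'L' (try body) → 'E' (except ValueError) → 'F' (finally) → 'B' (after the try/except). Output: LEFB

Answer: LEFB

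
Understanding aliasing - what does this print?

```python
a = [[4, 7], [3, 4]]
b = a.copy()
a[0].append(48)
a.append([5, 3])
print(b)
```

Key concept: shallow copy with nested lists.
Step by step:
`a = [[4, 7], [3, 4]]` → a = [[4, 7], [3, 4]]
`b = a.copy()` → b = [[4, 7], [3, 4]]
`a[0].append(48)` → a = [[4, 7, 48], [3, 4]]; b = [[4, 7, 48], [3, 4]]
`a.append([5, 3])` → a = [[4, 7, 48], [3, 4], [5, 3]]
`print(b)` → prints [[4, 7, 48], [3, 4]]

Answer: [[4, 7, 48], [3, 4]]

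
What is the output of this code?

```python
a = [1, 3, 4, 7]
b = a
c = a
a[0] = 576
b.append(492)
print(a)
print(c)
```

Key concept: multiple aliases.
Step by step:
`a = [1, 3, 4, 7]` → a = [1, 3, 4, 7]
`b = a` → b = [1, 3, 4, 7] (same object as a)
`c = a` → c = [1, 3, 4, 7] (same object as a, b)
`a[0] = 576` → a = [576, 3, 4, 7] (same object as b, c); b = [576, 3, 4, 7] (same object as a, c); c = [576, 3, 4, 7] (same object as a, b)
`b.append(492)` → a = [576, 3, 4, 7, 492] (same object as b, c); b = [576, 3, 4, 7, 492] (same object as a, c); c = [576, 3, 4, 7, 492] (same object as a, b)
`print(a)` → prints [576, 3, 4, 7, 492]
`print(c)` → prints [576, 3, 4, 7, 492]

Answer:
[576, 3, 4, 7, 492]
[576, 3, 4, 7, 492]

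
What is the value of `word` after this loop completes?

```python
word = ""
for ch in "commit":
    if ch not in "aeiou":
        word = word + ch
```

Remove vowels from 'commit'
`word` takes the values: "" → "c" → "cm" → "cmm" → "cmmt"

Answer: "cmmt"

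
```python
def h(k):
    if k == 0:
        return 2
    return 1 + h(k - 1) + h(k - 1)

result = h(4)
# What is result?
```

h(k) = 1 + 2·h(k-1), h(0)=2. Closed form: (2+1)·2^4 - 1 = 47.

Answer: 47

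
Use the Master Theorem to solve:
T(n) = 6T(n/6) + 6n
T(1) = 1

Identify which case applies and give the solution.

a=6, b=6, f(n)=6n. log_6(6) = 1. Since c=1 = 1, Case 2 applies: T(n) = Θ(n^log_b(a) · log n) = O(n log n).

Answer: O(n log n) - Case 2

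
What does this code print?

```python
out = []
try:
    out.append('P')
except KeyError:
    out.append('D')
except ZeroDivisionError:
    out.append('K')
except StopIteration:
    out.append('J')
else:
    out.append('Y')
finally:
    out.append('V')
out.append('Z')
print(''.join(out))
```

Execution trace: 'P' (try body, no exception) → 'Y' (else) → 'V' (finally) → 'Z' (after the try/except). Output: PYVZ

Answer: PYVZ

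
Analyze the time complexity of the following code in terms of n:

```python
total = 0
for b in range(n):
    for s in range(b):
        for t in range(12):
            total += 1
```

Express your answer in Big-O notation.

Each loop level contributes: n × n × 1. Multiplying the contributions gives O(n^2).

Answer: O(n^2)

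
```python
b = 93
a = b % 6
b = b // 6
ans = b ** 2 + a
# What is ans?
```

Trace:
`b = 93` → b = 93
`a = b % 6` → a = 3
`b = b // 6` → b = 15
`ans = b ** 2 + a` → ans = 228
So ans = 228

Answer: 228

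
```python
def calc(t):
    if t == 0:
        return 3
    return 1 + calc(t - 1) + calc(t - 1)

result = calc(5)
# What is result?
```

calc(t) = 1 + 2·calc(t-1), calc(0)=3. Closed form: (3+1)·2^5 - 1 = 127.

Answer: 127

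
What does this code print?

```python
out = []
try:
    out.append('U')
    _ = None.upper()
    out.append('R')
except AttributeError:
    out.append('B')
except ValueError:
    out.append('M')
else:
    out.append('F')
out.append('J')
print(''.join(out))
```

Execution trace: 'U' (try body) → 'B' (except AttributeError) → 'J' (after the try/except). Output: UBJ

Answer: UBJ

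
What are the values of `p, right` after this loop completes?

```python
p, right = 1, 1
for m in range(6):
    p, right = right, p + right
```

Fibonacci: after 6 iterations
`p, right` takes the values: (1, 1) → (1, 2) → (2, 3) → (3, 5) → (5, 8) → (8, 13) → (13, 21)

Answer: 13, 21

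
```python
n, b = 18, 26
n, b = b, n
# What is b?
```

Trace:
`n, b = 18, 26` → n = 18; b = 26
`n, b = b, n` → n = 26; b = 18
So b = 18

Answer: 18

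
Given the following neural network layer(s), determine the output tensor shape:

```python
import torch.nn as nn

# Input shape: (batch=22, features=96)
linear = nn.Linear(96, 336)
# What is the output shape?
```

Input: (22, 96) -> Output: (22, 336)

Answer: (22, 336)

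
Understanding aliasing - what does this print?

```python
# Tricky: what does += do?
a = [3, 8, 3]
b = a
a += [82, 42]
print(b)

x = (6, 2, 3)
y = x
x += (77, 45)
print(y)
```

Key concept: += behavior differs for mutable vs immutable.
Step by step:
`a = [3, 8, 3]` → a = [3, 8, 3]
`b = a` → b = [3, 8, 3] (same object as a)
`a += [82, 42]` → a = [3, 8, 3, 82, 42] (same object as b); b = [3, 8, 3, 82, 42] (same object as a)
`print(b)` → prints [3, 8, 3, 82, 42]
`x = (6, 2, 3)` → x = (6, 2, 3)
`y = x` → y = (6, 2, 3)
`x += (77, 45)` → x = (6, 2, 3, 77, 45)
`print(y)` → prints (6, 2, 3)

Answer:
[3, 8, 3, 82, 42]
(6, 2, 3)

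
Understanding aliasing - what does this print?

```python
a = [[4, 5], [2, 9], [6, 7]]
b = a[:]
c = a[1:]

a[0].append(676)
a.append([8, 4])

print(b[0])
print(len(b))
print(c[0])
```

Key concept: slice with nested mutation.
Step by step:
`a = [[4, 5], [2, 9], [6, 7]]` → a = [[4, 5], [2, 9], [6, 7]]
`b = a[:]` → b = [[4, 5], [2, 9], [6, 7]]
`c = a[1:]` → c = [[2, 9], [6, 7]]
`a[0].append(676)` → a = [[4, 5, 676], [2, 9], [6, 7]]; b = [[4, 5, 676], [2, 9], [6, 7]]
`a.append([8, 4])` → a = [[4, 5, 676], [2, 9], [6, 7], [8, 4]]
`print(b[0])` → prints [4, 5, 676]
`print(len(b))` → prints 3
`print(c[0])` → prints [2, 9]

Answer:
[4, 5, 676]
3
[2, 9]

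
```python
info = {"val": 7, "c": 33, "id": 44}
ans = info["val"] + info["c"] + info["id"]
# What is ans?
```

Trace:
`info = {"val": 7, "c": 33, "id": 44}` → info = {'val': 7, 'c': 33, 'id': 44}
`ans = info["val"] + info["c"] + info["id"]` → ans = 84
So ans = 84

Answer: 84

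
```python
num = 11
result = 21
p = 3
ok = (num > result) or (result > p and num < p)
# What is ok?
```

Trace:
`num = 11` → num = 11
`result = 21` → result = 21
`p = 3` → p = 3
`ok = (num > result) or (result > p and num < p)` → ok = False
So ok = False

Answer: False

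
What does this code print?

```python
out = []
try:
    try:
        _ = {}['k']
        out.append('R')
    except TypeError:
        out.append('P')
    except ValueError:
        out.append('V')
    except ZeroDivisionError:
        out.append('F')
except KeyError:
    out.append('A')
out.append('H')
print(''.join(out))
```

Execution trace: 'A' (outer except KeyError) → 'H' (after the try/except). Output: AH

Answer: AH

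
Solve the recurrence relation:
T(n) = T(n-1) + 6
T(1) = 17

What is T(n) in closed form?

Unrolling: T(n) = T(1) + 6·(n-1) = 17 + 6(n-1) = 6n + 11.

Answer: T(n) = 6n + 11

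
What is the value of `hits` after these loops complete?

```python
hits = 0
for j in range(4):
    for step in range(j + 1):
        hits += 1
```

Triangle: 1 + 2 + ... + 4
`hits` takes the values: 0 → 1 → 2 → 3 → 4 → 5 → 6 → 7 → 8 → 9 → 10

Answer: 10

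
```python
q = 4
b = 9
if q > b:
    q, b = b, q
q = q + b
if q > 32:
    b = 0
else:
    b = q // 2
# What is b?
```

Trace:
`q = 4` → q = 4
`b = 9` → b = 9
`if q > b: ...` → q > b is False → no variable changes
`q = q + b` → q = 13
`if q > 32: ...` → q > 32 is False, take else branch → b = 6
So b = 6

Answer: 6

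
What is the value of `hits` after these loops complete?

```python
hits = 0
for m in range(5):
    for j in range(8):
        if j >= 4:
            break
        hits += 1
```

Inner breaks at 4, outer runs 5 times
`hits` takes the values: 0 → 1 → 2 → 3 → 4 → 5 → 6 → 7 → 8 → 9 → 10 → 11 → 12 → 13 → 14 → 15 → 16 → 17 → 18 → 19 → 20

Answer: 20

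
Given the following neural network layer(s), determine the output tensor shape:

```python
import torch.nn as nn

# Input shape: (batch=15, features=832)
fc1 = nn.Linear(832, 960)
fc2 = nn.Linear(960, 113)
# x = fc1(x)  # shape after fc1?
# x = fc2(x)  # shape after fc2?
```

Input: (15, 832) -> after fc1: (15, 960) -> Output: (15, 113)

Answer: (15, 113)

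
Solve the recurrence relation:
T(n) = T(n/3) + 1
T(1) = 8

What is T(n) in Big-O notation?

Each step divides n by 3 and adds 1. After log_3(n) steps we reach T(1)=8. So T(n) = 1·log_3(n) + 8 = O(log n).

Answer: O(log n)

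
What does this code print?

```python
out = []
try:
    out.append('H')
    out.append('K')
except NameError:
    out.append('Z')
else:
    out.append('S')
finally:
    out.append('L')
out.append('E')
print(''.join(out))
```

Execution trace: 'H' (try body) → 'K' (try body, no exception) → 'S' (else) → 'L' (finally) → 'E' (after the try/except). Output: HKSLE

Answer: HKSLE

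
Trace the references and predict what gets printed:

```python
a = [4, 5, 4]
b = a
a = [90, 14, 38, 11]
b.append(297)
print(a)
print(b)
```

Key concept: rebinding vs mutation: a is rebound to a new list, b still points at the original.
Step by step:
`a = [4, 5, 4]` → a = [4, 5, 4]
`b = a` → b = [4, 5, 4] (same object as a)
`a = [90, 14, 38, 11]` → a = [90, 14, 38, 11]
`b.append(297)` → b = [4, 5, 4, 297]
`print(a)` → prints [90, 14, 38, 11]
`print(b)` → prints [4, 5, 4, 297]

Answer:
[90, 14, 38, 11]
[4, 5, 4, 297]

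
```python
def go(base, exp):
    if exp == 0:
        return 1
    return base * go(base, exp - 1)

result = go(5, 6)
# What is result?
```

go(5, 6) = 5 * 5 * 5 * 5 * 5 * 5 = 15625

Answer: 15625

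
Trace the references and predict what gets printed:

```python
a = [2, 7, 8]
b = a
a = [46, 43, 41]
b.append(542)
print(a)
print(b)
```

Key concept: rebinding vs mutation: a is rebound to a new list, b still points at the original.
Step by step:
`a = [2, 7, 8]` → a = [2, 7, 8]
`b = a` → b = [2, 7, 8] (same object as a)
`a = [46, 43, 41]` → a = [46, 43, 41]
`b.append(542)` → b = [2, 7, 8, 542]
`print(a)` → prints [46, 43, 41]
`print(b)` → prints [2, 7, 8, 542]

Answer:
[46, 43, 41]
[2, 7, 8, 542]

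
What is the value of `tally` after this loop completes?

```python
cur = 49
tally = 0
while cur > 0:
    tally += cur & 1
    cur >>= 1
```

Count set bits in 49 (binary: 0b110001)
`tally` takes the values: 0 → 1 → 2 → 3

Answer: 3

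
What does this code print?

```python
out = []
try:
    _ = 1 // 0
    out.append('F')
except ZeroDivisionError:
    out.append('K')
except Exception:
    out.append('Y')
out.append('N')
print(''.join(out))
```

Execution trace: 'K' (except ZeroDivisionError) → 'N' (after the try/except). Output: KN

Answer: KN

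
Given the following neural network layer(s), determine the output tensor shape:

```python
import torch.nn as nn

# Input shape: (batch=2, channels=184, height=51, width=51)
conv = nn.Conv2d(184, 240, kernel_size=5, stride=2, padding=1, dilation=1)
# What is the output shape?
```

Input: (2, 184, 51, 51) -> Output: (2, 240, 25, 25)

Answer: (2, 240, 25, 25)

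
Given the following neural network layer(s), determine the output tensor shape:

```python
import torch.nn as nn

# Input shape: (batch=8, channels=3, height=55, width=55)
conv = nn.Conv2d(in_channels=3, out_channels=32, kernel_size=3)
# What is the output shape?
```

Input: (8, 3, 55, 55) -> Output: (8, 32, 53, 53)

Answer: (8, 32, 53, 53)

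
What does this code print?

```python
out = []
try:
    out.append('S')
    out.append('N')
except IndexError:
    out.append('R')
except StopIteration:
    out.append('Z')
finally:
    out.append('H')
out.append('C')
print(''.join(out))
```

Execution trace: 'S' (try body) → 'N' (try body, no exception) → 'H' (finally) → 'C' (after the try/except). Output: SNHC

Answer: SNHC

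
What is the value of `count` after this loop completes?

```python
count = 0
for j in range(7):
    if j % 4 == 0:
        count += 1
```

Count numbers divisible by 4 in range(7)
`count` takes the values: 0 → 1 → 2

Answer: 2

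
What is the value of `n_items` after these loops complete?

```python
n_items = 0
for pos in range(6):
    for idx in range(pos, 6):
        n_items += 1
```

Upper triangle: 6 + 5 + ... + 1
`n_items` takes the values: 0 → 1 → 2 → 3 → 4 → 5 → 6 → 7 → 8 → 9 → 10 → 11 → 12 → 13 → 14 → 15 → 16 → 17 → 18 → 19 → 20 → 21

Answer: 21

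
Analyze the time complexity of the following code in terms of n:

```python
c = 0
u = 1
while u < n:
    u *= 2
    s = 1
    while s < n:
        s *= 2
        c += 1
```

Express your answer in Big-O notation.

Each loop level contributes: log n × log n. Multiplying the contributions gives O(log² n).

Answer: O(log² n)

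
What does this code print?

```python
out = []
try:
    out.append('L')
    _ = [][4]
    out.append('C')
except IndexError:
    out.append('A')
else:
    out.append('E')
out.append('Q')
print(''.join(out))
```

Execution trace: 'L' (try body) → 'A' (except IndexError) → 'Q' (after the try/except). Output: LAQ

Answer: LAQ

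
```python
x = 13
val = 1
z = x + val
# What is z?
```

Trace:
`x = 13` → x = 13
`val = 1` → val = 1
`z = x + val` → z = 14
So z = 14

Answer: 14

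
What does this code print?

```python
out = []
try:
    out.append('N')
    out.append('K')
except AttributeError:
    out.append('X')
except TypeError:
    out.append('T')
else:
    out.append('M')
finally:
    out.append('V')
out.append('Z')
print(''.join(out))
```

Execution trace: 'N' (try body) → 'K' (try body, no exception) → 'M' (else) → 'V' (finally) → 'Z' (after the try/except). Output: NKMVZ

Answer: NKMVZ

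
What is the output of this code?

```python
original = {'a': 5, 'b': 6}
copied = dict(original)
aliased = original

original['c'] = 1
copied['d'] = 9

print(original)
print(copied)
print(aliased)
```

Key concept: dict() creates copy, assignment creates alias.
Step by step:
`original = {'a': 5, 'b': 6}` → original = {'a': 5, 'b': 6}
`copied = dict(original)` → copied = {'a': 5, 'b': 6}
`aliased = original` → aliased = {'a': 5, 'b': 6} (same object as original)
`original['c'] = 1` → original = {'a': 5, 'b': 6, 'c': 1} (same object as aliased); aliased = {'a': 5, 'b': 6, 'c': 1} (same object as original)
`copied['d'] = 9` → copied = {'a': 5, 'b': 6, 'd': 9}
`print(original)` → prints {'a': 5, 'b': 6, 'c': 1}
`print(copied)` → prints {'a': 5, 'b': 6, 'd': 9}
`print(aliased)` → prints {'a': 5, 'b': 6, 'c': 1}

Answer:
{'a': 5, 'b': 6, 'c': 1}
{'a': 5, 'b': 6, 'd': 9}
{'a': 5, 'b': 6, 'c': 1}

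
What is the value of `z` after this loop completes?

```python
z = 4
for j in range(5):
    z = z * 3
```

Multiply by 3, 5 times: 4 * 3^5 = 972
`z` takes the values: 4 → 12 → 36 → 108 → 324 → 972

Answer: 972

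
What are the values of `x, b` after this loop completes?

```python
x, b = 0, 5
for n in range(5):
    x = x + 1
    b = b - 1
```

x goes 0→5, b goes 5→0
`x, b` takes the values: (0, 5) → (1, 5) → (1, 4) → (2, 4) → (2, 3) → (3, 3) → (3, 2) → (4, 2) → (4, 1) → (5, 1) → (5, 0)

Answer: 5, 0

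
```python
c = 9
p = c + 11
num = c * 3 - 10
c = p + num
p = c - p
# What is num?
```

Trace:
`c = 9` → c = 9
`p = c + 11` → p = 20
`num = c * 3 - 10` → num = 17
`c = p + num` → c = 37
`p = c - p` → p = 17
So num = 17

Answer: 17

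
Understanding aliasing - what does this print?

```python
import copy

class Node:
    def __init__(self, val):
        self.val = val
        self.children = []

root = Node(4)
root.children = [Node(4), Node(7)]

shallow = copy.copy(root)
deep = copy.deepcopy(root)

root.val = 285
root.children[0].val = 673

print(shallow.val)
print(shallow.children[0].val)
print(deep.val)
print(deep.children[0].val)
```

Key concept: deep copy with custom objects.
Step by step:
`root = Node(4)` → root = Node(val=4, children=[])
`root.children = [Node(4), Node(7)]` → root = Node(val=4, children=[Node(val=4, children=[]), Node(val=7, children=[])])
`shallow = copy.copy(root)` → shallow = Node(val=4, children=[Node(val=4, children=[]), Node(val=7, children=[])])
`deep = copy.deepcopy(root)` → deep = Node(val=4, children=[Node(val=4, children=[]), Node(val=7, children=[])])
`root.val = 285` → root = Node(val=285, children=[Node(val=4, children=[]), Node(val=7, children=[])])
`root.children[0].val = 673` → root = Node(val=285, children=[Node(val=673, children=[]), Node(val=7, children=[])]); shallow = Node(val=4, children=[Node(val=673, children=[]), Node(val=7, children=[])])
`print(shallow.val)` → prints 4
`print(shallow.children[0].val)` → prints 673
`print(deep.val)` → prints 4
`print(deep.children[0].val)` → prints 4

Answer:
4
673
4
4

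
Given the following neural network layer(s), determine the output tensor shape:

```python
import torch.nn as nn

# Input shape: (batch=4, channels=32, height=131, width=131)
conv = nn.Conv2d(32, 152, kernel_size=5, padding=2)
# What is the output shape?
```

Input: (4, 32, 131, 131) -> Output: (4, 152, 131, 131)

Answer: (4, 152, 131, 131)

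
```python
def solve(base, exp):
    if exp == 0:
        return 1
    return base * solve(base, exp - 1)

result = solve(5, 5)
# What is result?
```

solve(5, 5) = 5 * 5 * 5 * 5 * 5 = 3125

Answer: 3125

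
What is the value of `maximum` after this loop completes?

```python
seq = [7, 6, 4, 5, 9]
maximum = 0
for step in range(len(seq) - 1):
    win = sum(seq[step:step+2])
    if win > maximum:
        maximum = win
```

Max sum of 2-element window in [7, 6, 4, 5, 9]
`maximum` takes the values: 0 → 13 → 14

Answer: 14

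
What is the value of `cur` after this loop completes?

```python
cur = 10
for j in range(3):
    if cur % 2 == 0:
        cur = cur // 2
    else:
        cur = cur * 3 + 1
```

Collatz-style transformation from 10
`cur` takes the values: 10 → 5 → 16 → 8

Answer: 8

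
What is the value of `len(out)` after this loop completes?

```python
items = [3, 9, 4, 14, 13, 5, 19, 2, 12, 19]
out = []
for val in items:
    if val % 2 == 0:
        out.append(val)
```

Count even numbers in [3, 9, 4, 14, 13, 5, 19, 2, 12, 19]
`out` takes the values: [] → [4] → [4, 14] → [4, 14, 2] → [4, 14, 2, 12]
So `len(out)` = 4

Answer: 4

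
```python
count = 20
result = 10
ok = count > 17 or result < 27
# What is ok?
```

Trace:
`count = 20` → count = 20
`result = 10` → result = 10
`ok = count > 17 or result < 27` → ok = True
So ok = True

Answer: True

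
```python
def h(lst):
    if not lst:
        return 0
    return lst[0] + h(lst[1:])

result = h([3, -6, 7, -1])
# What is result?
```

3 + (-6) + 7 + (-1) + 0 = 3

Answer: 3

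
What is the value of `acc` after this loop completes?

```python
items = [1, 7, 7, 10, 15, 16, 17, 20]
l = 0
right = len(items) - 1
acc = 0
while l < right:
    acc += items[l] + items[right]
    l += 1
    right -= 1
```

Sum of pairs from ends
`acc` takes the values: 0 → 21 → 45 → 68 → 93

Answer: 93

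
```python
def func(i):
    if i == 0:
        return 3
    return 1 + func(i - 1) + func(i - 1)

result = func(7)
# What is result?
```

func(i) = 1 + 2·func(i-1), func(0)=3. Closed form: (3+1)·2^7 - 1 = 511.

Answer: 511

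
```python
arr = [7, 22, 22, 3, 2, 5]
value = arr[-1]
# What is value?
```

Trace:
`arr = [7, 22, 22, 3, 2, 5]` → arr = [7, 22, 22, 3, 2, 5]
`value = arr[-1]` → value = 5
So value = 5

Answer: 5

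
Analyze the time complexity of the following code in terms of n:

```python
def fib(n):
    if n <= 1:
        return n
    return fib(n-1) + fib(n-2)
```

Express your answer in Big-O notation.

This is Recursive Fibonacci (naive). Time complexity: O(2^n).

Answer: O(2^n)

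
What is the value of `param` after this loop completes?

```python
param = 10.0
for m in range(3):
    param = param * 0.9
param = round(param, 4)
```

Exponential decay: 10.0 * 0.9^3
`param` takes the values: 10.0 → 9.0 → 8.1 → 7.29

Answer: 7.29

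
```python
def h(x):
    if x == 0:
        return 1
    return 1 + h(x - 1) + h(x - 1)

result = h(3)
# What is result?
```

h(x) = 1 + 2·h(x-1), h(0)=1. Closed form: (1+1)·2^3 - 1 = 15.

Answer: 15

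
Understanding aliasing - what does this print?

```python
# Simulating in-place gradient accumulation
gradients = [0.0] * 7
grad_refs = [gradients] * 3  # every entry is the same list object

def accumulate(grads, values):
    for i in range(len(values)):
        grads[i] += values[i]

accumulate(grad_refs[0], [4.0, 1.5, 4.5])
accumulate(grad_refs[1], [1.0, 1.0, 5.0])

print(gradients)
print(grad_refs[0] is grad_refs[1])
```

Key concept: gradient accumulation aliasing.
Step by step:
`gradients = [0.0] * 7` → gradients = [0.0, 0.0, 0.0, 0.0, 0.0, 0.0, 0.0]
`grad_refs = [gradients] * 3` → grad_refs = [[0.0, 0.0, 0.0, 0.0, 0.0, 0.0, 0.0], [0.0, 0.0, 0.0, 0.0, 0.0, 0.0, 0.0], [0.0, 0.0, 0.0, 0.0, 0.0, 0.0, 0.0]]
`accumulate(grad_refs[0], [4.0, 1.5, 4.5])` → gradients = [4.0, 1.5, 4.5, 0.0, 0.0, 0.0, 0.0]; grad_refs = [[4.0, 1.5, 4.5, 0.0, 0.0, 0.0, 0.0], [4.0, 1.5, 4.5, 0.0, 0.0, 0.0, 0.0], [4.0, 1.5, 4.5, 0.0, 0.0, 0.0, 0.0]]
`accumulate(grad_refs[1], [1.0, 1.0, 5.0])` → gradients = [5.0, 2.5, 9.5, 0.0, 0.0, 0.0, 0.0]; grad_refs = [[5.0, 2.5, 9.5, 0.0, 0.0, 0.0, 0.0], [5.0, 2.5, 9.5, 0.0, 0.0, 0.0, 0.0], [5.0, 2.5, 9.5, 0.0, 0.0, 0.0, 0.0]]
`print(gradients)` → prints [5.0, 2.5, 9.5, 0.0, 0.0, 0.0, 0.0]
`print(grad_refs[0] is grad_refs[1])` → prints True

Answer:
[5.0, 2.5, 9.5, 0.0, 0.0, 0.0, 0.0]
True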